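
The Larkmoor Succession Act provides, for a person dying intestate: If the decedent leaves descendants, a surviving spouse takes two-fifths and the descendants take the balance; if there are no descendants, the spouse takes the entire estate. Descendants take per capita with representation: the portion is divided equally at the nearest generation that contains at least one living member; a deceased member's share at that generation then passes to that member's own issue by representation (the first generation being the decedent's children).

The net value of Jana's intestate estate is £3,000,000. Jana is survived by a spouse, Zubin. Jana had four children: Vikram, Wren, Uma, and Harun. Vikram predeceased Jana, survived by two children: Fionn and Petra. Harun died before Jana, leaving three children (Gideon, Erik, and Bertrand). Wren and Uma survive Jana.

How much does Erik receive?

Zubin takes two-fifths of £3,000,000 = £1,200,000. The remaining £1,800,000 passes to the descendants.
The descendants' portion (£1,800,000) is divided into 4 shares of £450,000: Wren and Uma each take £450,000; Vikram's £450,000 share passes to Vikram's issue; Harun's £450,000 share passes to Harun's issue.
Vikram's share (£450,000) is divided into 2 shares of £225,000: Fionn and Petra each take £225,000.
Harun's share (£450,000) is divided into 3 shares of £150,000: Gideon, Erik, and Bertrand each take £150,000.

Erik receives £150,000.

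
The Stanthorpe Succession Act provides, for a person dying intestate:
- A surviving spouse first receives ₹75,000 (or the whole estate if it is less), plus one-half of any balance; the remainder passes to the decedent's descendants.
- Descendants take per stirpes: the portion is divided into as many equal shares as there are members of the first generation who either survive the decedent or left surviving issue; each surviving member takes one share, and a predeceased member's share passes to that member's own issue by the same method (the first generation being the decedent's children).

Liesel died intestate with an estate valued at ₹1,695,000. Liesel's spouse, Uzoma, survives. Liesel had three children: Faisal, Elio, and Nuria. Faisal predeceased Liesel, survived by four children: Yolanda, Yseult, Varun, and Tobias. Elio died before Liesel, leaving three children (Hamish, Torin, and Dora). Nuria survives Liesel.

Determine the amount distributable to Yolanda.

Uzoma first takes ₹75,000, leaving a balance of ₹1,620,000. Uzoma then takes one-half of the balance (₹810,000), for a total of ₹885,000. The remaining ₹810,000 passes to the descendants.
The descendants' portion (₹810,000) is divided into 3 shares of ₹270,000: Nuria takes ₹270,000; Faisal's ₹270,000 share passes to Faisal's issue; Elio's ₹270,000 share passes to Elio's issue.
Faisal's share (₹270,000) is divided into 4 shares of ₹67,500: Yolanda, Yseult, Varun, and Tobias each take ₹67,500.
Elio's share (₹270,000) is divided into 3 shares of ₹90,000: Hamish, Torin, and Dora each take ₹90,000.

Yolanda receives ₹67,500.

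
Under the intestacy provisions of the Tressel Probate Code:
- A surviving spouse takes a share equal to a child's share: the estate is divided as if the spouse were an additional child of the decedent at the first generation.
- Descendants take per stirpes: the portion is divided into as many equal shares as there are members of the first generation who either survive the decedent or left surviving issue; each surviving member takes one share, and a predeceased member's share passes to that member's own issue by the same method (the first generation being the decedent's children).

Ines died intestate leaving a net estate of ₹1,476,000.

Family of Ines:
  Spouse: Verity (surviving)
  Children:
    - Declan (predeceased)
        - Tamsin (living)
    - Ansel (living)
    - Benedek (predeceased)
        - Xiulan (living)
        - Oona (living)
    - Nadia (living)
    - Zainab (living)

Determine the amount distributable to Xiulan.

The spouse counts as an additional share at the children's level, so there are 6 primary shares of ₹246,000. Verity takes one such share (₹246,000).
The children's combined portion (₹1,230,000) is divided into 5 shares of ₹246,000: Ansel, Nadia, and Zainab each take ₹246,000; Declan's ₹246,000 share passes to Declan's issue; Benedek's ₹246,000 share passes to Benedek's issue.
Declan's share (₹246,000) passes entirely to Tamsin.
Benedek's share (₹246,000) is divided into 2 shares of ₹123,000: Xiulan and Oona each take ₹123,000.

Xiulan receives ₹123,000.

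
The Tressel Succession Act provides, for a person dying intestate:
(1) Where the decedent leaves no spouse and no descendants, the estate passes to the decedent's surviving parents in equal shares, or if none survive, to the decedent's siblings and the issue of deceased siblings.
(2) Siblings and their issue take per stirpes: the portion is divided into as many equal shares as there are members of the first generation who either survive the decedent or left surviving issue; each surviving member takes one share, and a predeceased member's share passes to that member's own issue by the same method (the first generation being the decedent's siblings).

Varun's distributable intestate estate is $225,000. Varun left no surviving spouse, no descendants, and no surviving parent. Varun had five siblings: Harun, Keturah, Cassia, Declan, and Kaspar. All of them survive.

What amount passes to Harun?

Harun receives $45,000.

The entire $225,000 passes to the siblings and their issue.
That amount ($225,000) is divided into 5 shares of $45,000: Harun, Keturah, Cassia, Declan, and Kaspar each take $45,000.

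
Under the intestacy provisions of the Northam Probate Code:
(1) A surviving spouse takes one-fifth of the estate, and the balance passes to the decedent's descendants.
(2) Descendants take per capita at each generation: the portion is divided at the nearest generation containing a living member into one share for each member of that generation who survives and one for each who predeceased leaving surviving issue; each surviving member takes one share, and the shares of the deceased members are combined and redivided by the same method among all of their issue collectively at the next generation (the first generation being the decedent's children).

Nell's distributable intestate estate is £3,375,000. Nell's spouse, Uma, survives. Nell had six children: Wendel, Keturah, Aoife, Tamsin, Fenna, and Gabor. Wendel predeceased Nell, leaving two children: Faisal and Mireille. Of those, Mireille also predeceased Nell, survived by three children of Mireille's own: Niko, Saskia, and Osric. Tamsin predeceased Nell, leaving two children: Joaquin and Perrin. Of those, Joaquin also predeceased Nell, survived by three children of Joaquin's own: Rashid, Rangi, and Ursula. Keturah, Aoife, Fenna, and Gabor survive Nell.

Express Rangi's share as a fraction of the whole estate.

Rangi receives 1/45 of the estate.

Uma takes one-fifth of £3,375,000 = £675,000. The remaining £2,700,000 passes to the descendants.
The descendants' portion (£2,700,000) is divided at the children's generation into 6 shares of £450,000. Keturah, Aoife, Fenna, and Gabor each take £450,000. The 2 shares of the deceased (Wendel and Tamsin) are combined into a pool of £900,000.
That pool (£900,000) is divided at the grandchildren's generation into 4 shares of £225,000. Faisal and Perrin each take £225,000. The 2 shares of the deceased (Mireille and Joaquin) are combined into a pool of £450,000.
That pool (£450,000) is divided at the great-grandchildren's generation equally among Niko, Saskia, Osric, Rashid, Rangi, and Ursula: £75,000 each.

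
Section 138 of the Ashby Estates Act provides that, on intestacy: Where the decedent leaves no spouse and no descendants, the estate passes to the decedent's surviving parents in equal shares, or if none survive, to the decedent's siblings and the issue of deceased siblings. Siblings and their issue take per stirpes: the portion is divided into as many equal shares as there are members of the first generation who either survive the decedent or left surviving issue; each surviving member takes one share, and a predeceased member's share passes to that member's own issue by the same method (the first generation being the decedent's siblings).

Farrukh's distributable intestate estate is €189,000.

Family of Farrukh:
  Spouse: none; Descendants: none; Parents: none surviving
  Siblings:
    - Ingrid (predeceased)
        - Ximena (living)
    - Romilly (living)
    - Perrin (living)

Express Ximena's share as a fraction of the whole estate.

The entire €189,000 passes to the siblings and their issue.
That amount (€189,000) is divided into 3 shares of €63,000: Romilly and Perrin each take €63,000; Ingrid's €63,000 share passes to Ingrid's issue.
Ingrid's share (€63,000) passes entirely to Ximena.

Ximena receives 1/3 of the estate.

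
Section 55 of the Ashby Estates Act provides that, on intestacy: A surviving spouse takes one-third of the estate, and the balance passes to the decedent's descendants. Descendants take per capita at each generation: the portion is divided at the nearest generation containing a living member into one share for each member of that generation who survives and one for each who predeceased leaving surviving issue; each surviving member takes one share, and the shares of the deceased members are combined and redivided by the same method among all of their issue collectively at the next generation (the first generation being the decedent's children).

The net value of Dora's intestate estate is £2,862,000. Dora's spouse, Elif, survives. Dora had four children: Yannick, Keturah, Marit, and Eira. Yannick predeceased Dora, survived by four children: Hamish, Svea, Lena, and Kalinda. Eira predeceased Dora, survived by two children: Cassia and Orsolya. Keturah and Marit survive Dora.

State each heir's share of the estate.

Elif: £954,000; Hamish: £159,000; Svea: £159,000; Lena: £159,000; Kalinda: £159,000; Keturah: £477,000; Marit: £477,000; Cassia: £159,000; Orsolya: £159,000

Elif takes one-third of £2,862,000 = £954,000. The remaining £1,908,000 passes to the descendants.
The descendants' portion (£1,908,000) is divided at the children's generation into 4 shares of £477,000. Keturah and Marit each take £477,000. The 2 shares of the deceased (Yannick and Eira) are combined into a pool of £954,000.
That pool (£954,000) is divided at the grandchildren's generation equally among Hamish, Svea, Lena, Kalinda, Cassia, and Orsolya: £159,000 each.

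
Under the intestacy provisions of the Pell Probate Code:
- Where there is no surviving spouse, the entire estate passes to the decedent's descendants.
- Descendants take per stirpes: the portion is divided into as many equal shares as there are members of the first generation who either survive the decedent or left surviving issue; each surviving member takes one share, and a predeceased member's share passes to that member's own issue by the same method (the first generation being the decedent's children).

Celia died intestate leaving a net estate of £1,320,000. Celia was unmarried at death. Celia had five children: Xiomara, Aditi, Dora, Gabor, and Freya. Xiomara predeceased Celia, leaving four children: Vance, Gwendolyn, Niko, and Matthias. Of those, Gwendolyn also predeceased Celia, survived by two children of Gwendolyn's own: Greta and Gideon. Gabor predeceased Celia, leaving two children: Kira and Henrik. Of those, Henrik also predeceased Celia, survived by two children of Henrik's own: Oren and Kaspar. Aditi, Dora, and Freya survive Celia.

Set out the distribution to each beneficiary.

The entire £1,320,000 passes to the descendants.
That amount (£1,320,000) is divided into 5 shares of £264,000: Aditi, Dora, and Freya each take £264,000; Xiomara's £264,000 share passes to Xiomara's issue; Gabor's £264,000 share passes to Gabor's issue.
Xiomara's share (£264,000) is divided into 4 shares of £66,000: Vance, Niko, and Matthias each take £66,000; Gwendolyn's £66,000 share passes to Gwendolyn's issue.
Gwendolyn's share (£66,000) is divided into 2 shares of £33,000: Greta and Gideon each take £33,000.
Gabor's share (£264,000) is divided into 2 shares of £132,000: Kira takes £132,000; Henrik's £132,000 share passes to Henrik's issue.
Henrik's share (£132,000) is divided into 2 shares of £66,000: Oren and Kaspar each take £66,000.

Vance: £66,000; Greta: £33,000; Gideon: £33,000; Niko: £66,000; Matthias: £66,000; Aditi: £264,000; Dora: £264,000; Kira: £132,000; Oren: £66,000; Kaspar: £66,000; Freya: £264,000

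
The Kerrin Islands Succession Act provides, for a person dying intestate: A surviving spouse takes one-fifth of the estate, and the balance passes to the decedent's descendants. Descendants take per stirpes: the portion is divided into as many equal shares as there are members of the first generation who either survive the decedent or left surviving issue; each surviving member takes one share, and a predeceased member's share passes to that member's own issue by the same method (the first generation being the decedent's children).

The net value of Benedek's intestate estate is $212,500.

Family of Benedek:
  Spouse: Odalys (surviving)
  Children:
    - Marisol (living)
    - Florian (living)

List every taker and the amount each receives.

Odalys takes one-fifth of $212,500 = $42,500. The remaining $170,000 passes to the descendants.
The descendants' portion ($170,000) is divided into 2 shares of $85,000: Marisol and Florian each take $85,000.

Odalys: $42,500; Marisol: $85,000; Florian: $85,000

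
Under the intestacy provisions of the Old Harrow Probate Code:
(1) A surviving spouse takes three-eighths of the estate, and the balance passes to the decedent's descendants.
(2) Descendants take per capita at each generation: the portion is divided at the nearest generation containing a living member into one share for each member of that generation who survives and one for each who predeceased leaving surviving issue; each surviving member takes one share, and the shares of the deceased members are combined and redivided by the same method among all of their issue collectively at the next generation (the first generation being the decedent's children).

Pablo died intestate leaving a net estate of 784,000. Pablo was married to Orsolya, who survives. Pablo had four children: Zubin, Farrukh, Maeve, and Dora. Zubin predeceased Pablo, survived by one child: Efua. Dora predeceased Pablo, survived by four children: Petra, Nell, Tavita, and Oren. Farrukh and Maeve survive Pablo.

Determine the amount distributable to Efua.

Efua receives 49,000.

Orsolya takes three-eighths of 784,000 = 294,000. The remaining 490,000 passes to the descendants.
The descendants' portion (490,000) is divided at the children's generation into 4 shares of 122,500. Farrukh and Maeve each take 122,500. The 2 shares of the deceased (Zubin and Dora) are combined into a pool of 245,000.
That pool (245,000) is divided at the grandchildren's generation equally among Efua, Petra, Nell, Tavita, and Oren: 49,000 each.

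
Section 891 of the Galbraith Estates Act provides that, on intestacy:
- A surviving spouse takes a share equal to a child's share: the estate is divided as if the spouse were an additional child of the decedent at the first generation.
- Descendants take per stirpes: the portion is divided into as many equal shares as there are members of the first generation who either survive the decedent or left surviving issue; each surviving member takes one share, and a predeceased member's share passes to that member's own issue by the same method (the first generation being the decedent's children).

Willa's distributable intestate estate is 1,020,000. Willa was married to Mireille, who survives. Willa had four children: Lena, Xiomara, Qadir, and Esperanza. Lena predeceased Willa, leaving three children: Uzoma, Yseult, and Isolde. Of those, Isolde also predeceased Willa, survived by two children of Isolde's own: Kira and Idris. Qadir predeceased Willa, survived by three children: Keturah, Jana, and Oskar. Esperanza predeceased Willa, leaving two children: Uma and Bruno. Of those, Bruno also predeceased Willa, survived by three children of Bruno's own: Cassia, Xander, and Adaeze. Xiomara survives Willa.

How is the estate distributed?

The spouse counts as an additional share at the children's level, so there are 5 primary shares of 204,000. Mireille takes one such share (204,000).
The children's combined portion (816,000) is divided into 4 shares of 204,000: Xiomara takes 204,000; Lena's 204,000 share passes to Lena's issue; Qadir's 204,000 share passes to Qadir's issue; Esperanza's 204,000 share passes to Esperanza's issue.
Lena's share (204,000) is divided into 3 shares of 68,000: Uzoma and Yseult each take 68,000; Isolde's 68,000 share passes to Isolde's issue.
Isolde's share (68,000) is divided into 2 shares of 34,000: Kira and Idris each take 34,000.
Qadir's share (204,000) is divided into 3 shares of 68,000: Keturah, Jana, and Oskar each take 68,000.
Esperanza's share (204,000) is divided into 2 shares of 102,000: Uma takes 102,000; Bruno's 102,000 share passes to Bruno's issue.
Bruno's share (102,000) is divided into 3 shares of 34,000: Cassia, Xander, and Adaeze each take 34,000.

Mireille: 204,000; Uzoma: 68,000; Yseult: 68,000; Kira: 34,000; Idris: 34,000; Xiomara: 204,000; Keturah: 68,000; Jana: 68,000; Oskar: 68,000; Uma: 102,000; Cassia: 34,000; Xander: 34,000; Adaeze: 34,000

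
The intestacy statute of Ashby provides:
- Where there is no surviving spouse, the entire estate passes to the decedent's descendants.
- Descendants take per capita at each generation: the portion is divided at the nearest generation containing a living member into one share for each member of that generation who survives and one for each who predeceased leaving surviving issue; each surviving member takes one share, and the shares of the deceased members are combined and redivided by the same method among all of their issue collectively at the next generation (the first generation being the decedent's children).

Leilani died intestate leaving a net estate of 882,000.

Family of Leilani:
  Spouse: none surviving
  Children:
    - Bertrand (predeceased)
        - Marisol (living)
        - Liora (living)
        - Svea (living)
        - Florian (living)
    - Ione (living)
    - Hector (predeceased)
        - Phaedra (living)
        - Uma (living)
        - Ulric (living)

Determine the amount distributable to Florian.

Florian receives 84,000.

The entire 882,000 passes to the descendants.
That amount (882,000) is divided at the children's generation into 3 shares of 294,000. Ione takes 294,000. The 2 shares of the deceased (Bertrand and Hector) are combined into a pool of 588,000.
That pool (588,000) is divided at the grandchildren's generation equally among Marisol, Liora, Svea, Florian, Phaedra, Uma, and Ulric: 84,000 each.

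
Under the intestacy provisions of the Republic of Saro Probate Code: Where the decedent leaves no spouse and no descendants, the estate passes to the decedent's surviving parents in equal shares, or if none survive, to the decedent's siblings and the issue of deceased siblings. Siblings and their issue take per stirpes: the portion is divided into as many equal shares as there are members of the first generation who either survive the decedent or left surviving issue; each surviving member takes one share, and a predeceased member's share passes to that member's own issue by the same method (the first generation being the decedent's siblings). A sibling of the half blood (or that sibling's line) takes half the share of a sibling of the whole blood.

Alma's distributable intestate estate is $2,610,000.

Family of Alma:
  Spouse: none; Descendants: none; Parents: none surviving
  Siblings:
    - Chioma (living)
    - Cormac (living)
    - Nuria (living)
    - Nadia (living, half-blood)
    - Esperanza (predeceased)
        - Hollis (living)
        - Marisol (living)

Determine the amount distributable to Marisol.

The entire $2,610,000 passes to the siblings and their issue.
Counting each half-blood sibling's line as half a unit, there are 9/2 units in $2,610,000, so one unit is $580,000. Whole-blood lines (Chioma, Cormac, Nuria, and Esperanza) take $580,000 each; half-blood lines (Nadia) take $290,000 each.
Esperanza's share ($580,000) is divided into 2 shares of $290,000: Hollis and Marisol each take $290,000.

Marisol receives $290,000.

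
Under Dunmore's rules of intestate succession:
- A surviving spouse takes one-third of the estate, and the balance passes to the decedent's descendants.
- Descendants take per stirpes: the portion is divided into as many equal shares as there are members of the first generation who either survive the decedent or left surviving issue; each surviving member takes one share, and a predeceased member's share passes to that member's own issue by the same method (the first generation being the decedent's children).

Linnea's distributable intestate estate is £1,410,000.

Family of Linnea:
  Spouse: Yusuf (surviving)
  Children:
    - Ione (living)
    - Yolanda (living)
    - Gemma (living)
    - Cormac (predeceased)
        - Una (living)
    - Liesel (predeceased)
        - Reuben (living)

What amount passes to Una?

Yusuf takes one-third of £1,410,000 = £470,000. The remaining £940,000 passes to the descendants.
The descendants' portion (£940,000) is divided into 5 shares of £188,000: Ione, Yolanda, and Gemma each take £188,000; Cormac's £188,000 share passes to Cormac's issue; Liesel's £188,000 share passes to Liesel's issue.
Cormac's share (£188,000) passes entirely to Una.
Liesel's share (£188,000) passes entirely to Reuben.

Una receives £188,000.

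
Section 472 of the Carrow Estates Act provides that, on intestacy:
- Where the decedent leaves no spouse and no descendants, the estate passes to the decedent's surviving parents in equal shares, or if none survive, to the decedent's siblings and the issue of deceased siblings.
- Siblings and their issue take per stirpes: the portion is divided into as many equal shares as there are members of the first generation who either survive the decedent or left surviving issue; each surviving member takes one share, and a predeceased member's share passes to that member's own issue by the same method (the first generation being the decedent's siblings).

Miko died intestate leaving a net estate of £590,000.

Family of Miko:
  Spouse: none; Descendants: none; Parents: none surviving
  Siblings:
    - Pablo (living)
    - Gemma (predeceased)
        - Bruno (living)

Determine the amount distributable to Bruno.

Bruno receives £295,000.

The entire £590,000 passes to the siblings and their issue.
That amount (£590,000) is divided into 2 shares of £295,000: Pablo takes £295,000; Gemma's £295,000 share passes to Gemma's issue.
Gemma's share (£295,000) passes entirely to Bruno.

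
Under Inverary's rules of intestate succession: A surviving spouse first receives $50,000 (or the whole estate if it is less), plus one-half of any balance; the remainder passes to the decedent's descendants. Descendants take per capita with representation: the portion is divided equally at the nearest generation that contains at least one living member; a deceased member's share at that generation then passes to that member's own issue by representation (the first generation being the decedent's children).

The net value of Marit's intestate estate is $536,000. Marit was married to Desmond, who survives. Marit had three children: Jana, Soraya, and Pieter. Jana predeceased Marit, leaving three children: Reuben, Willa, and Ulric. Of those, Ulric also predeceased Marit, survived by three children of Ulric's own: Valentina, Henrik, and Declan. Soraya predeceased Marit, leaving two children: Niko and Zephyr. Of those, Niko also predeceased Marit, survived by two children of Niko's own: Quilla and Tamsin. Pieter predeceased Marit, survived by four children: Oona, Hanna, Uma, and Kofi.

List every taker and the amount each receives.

Desmond: $293,000; Reuben: $27,000; Willa: $27,000; Valentina: $9,000; Henrik: $9,000; Declan: $9,000; Quilla: $13,500; Tamsin: $13,500; Zephyr: $27,000; Oona: $27,000; Hanna: $27,000; Uma: $27,000; Kofi: $27,000

Desmond first takes $50,000, leaving a balance of $486,000. Desmond then takes one-half of the balance ($243,000), for a total of $293,000. The remaining $243,000 passes to the descendants.
No child survives, so the initial division is made at the grandchildren's generation.
The descendants' portion ($243,000) is divided into 9 shares of $27,000: Reuben, Willa, Zephyr, Oona, Hanna, Uma, and Kofi each take $27,000; Ulric's $27,000 share passes to Ulric's issue; Niko's $27,000 share passes to Niko's issue.
Ulric's share ($27,000) is divided into 3 shares of $9,000: Valentina, Henrik, and Declan each take $9,000.
Niko's share ($27,000) is divided into 2 shares of $13,500: Quilla and Tamsin each take $13,500.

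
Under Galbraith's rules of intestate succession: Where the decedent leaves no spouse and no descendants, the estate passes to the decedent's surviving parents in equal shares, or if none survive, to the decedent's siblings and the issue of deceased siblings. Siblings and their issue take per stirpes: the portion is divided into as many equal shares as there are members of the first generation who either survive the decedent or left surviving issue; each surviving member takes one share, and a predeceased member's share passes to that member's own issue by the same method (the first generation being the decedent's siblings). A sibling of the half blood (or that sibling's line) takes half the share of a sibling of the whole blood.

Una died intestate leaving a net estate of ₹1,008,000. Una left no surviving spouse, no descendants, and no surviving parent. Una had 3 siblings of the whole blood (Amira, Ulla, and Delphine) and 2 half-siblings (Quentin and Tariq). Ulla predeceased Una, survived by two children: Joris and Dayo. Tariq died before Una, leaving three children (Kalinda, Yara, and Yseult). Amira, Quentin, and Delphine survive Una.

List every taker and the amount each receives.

The entire ₹1,008,000 passes to the siblings and their issue.
Counting each half-blood sibling's line as half a unit, there are 4 units in ₹1,008,000, so one unit is ₹252,000. Whole-blood lines (Amira, Ulla, and Delphine) take ₹252,000 each; half-blood lines (Quentin and Tariq) take ₹126,000 each.
Ulla's share (₹252,000) is divided into 2 shares of ₹126,000: Joris and Dayo each take ₹126,000.
Tariq's share (₹126,000) is divided into 3 shares of ₹42,000: Kalinda, Yara, and Yseult each take ₹42,000.

Amira: ₹252,000; Quentin: ₹126,000; Joris: ₹126,000; Dayo: ₹126,000; Kalinda: ₹42,000; Yara: ₹42,000; Yseult: ₹42,000; Delphine: ₹252,000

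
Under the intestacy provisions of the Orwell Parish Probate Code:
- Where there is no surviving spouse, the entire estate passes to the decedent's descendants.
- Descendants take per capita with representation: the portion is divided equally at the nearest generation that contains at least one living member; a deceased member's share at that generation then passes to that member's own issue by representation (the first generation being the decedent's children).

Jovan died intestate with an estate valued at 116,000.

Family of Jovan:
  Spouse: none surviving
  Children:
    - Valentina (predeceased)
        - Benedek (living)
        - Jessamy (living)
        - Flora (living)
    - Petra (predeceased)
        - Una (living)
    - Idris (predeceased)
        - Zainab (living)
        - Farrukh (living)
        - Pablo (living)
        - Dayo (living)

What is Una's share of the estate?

Una receives 14,500.

The entire 116,000 passes to the descendants.
No child survives, so the initial division is made at the grandchildren's generation.
That amount (116,000) is divided into 8 shares of 14,500: Benedek, Jessamy, Flora, Una, Zainab, Farrukh, Pablo, and Dayo each take 14,500.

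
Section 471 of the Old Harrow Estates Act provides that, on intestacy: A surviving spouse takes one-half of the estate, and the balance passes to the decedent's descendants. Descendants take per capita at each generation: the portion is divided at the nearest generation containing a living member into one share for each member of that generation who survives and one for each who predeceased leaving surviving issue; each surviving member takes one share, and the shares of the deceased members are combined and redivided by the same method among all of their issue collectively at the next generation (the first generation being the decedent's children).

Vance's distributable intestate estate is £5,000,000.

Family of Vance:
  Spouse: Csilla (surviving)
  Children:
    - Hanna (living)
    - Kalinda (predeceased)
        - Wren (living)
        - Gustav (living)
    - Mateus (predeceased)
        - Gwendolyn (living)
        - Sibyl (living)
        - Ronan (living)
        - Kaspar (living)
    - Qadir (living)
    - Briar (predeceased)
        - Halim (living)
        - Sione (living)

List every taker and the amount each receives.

Csilla takes one-half of £5,000,000 = £2,500,000. The remaining £2,500,000 passes to the descendants.
The descendants' portion (£2,500,000) is divided at the children's generation into 5 shares of £500,000. Hanna and Qadir each take £500,000. The 3 shares of the deceased (Kalinda, Mateus, and Briar) are combined into a pool of £1,500,000.
That pool (£1,500,000) is divided at the grandchildren's generation equally among Wren, Gustav, Gwendolyn, Sibyl, Ronan, Kaspar, Halim, and Sione: £187,500 each.

Csilla: £2,500,000; Hanna: £500,000; Wren: £187,500; Gustav: £187,500; Gwendolyn: £187,500; Sibyl: £187,500; Ronan: £187,500; Kaspar: £187,500; Qadir: £500,000; Halim: £187,500; Sione: £187,500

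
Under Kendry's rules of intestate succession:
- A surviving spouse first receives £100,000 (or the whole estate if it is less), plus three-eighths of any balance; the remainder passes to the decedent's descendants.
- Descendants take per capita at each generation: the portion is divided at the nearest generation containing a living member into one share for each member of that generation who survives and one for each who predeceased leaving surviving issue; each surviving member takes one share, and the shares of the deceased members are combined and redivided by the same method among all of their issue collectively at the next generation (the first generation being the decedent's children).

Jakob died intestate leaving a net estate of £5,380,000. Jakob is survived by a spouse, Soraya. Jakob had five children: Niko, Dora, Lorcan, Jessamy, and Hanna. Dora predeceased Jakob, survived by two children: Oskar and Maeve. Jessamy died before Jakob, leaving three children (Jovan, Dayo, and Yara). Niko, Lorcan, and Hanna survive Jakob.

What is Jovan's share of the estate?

Soraya first takes £100,000, leaving a balance of £5,280,000. Soraya then takes three-eighths of the balance (£1,980,000), for a total of £2,080,000. The remaining £3,300,000 passes to the descendants.
The descendants' portion (£3,300,000) is divided at the children's generation into 5 shares of £660,000. Niko, Lorcan, and Hanna each take £660,000. The 2 shares of the deceased (Dora and Jessamy) are combined into a pool of £1,320,000.
That pool (£1,320,000) is divided at the grandchildren's generation equally among Oskar, Maeve, Jovan, Dayo, and Yara: £264,000 each.

Jovan receives £264,000.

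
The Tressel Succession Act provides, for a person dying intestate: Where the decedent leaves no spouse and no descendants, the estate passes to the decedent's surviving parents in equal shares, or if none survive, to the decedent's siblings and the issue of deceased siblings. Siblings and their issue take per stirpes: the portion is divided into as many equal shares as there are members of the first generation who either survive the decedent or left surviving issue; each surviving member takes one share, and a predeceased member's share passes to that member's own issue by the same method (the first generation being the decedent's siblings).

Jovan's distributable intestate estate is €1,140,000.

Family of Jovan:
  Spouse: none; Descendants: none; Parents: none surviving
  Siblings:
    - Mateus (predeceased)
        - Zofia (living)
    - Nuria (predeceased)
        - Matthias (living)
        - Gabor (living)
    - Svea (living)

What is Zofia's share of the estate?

The entire €1,140,000 passes to the siblings and their issue.
That amount (€1,140,000) is divided into 3 shares of €380,000: Svea takes €380,000; Mateus's €380,000 share passes to Mateus's issue; Nuria's €380,000 share passes to Nuria's issue.
Mateus's share (€380,000) passes entirely to Zofia.
Nuria's share (€380,000) is divided into 2 shares of €190,000: Matthias and Gabor each take €190,000.

Zofia receives €380,000.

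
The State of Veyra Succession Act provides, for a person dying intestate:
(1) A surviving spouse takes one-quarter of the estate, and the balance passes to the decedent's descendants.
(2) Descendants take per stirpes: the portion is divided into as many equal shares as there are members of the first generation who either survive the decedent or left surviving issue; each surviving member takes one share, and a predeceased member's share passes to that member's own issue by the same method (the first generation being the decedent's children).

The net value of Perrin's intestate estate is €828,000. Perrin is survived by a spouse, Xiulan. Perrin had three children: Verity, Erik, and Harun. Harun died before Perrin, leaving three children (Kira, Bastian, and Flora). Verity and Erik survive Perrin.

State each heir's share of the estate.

Xiulan: €207,000; Verity: €207,000; Erik: €207,000; Kira: €69,000; Bastian: €69,000; Flora: €69,000

Xiulan takes one-quarter of €828,000 = €207,000. The remaining €621,000 passes to the descendants.
The descendants' portion (€621,000) is divided into 3 shares of €207,000: Verity and Erik each take €207,000; Harun's €207,000 share passes to Harun's issue.
Harun's share (€207,000) is divided into 3 shares of €69,000: Kira, Bastian, and Flora each take €69,000.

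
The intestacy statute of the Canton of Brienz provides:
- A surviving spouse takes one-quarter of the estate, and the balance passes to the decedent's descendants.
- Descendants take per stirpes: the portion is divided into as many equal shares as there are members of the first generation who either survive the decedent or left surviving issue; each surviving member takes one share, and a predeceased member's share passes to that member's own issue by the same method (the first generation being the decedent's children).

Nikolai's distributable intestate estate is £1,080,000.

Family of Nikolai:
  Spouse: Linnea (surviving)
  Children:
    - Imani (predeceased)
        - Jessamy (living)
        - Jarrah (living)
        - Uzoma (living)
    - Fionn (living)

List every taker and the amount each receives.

Linnea: £270,000; Jessamy: £135,000; Jarrah: £135,000; Uzoma: £135,000; Fionn: £405,000

Linnea takes one-quarter of £1,080,000 = £270,000. The remaining £810,000 passes to the descendants.
The descendants' portion (£810,000) is divided into 2 shares of £405,000: Fionn takes £405,000; Imani's £405,000 share passes to Imani's issue.
Imani's share (£405,000) is divided into 3 shares of £135,000: Jessamy, Jarrah, and Uzoma each take £135,000.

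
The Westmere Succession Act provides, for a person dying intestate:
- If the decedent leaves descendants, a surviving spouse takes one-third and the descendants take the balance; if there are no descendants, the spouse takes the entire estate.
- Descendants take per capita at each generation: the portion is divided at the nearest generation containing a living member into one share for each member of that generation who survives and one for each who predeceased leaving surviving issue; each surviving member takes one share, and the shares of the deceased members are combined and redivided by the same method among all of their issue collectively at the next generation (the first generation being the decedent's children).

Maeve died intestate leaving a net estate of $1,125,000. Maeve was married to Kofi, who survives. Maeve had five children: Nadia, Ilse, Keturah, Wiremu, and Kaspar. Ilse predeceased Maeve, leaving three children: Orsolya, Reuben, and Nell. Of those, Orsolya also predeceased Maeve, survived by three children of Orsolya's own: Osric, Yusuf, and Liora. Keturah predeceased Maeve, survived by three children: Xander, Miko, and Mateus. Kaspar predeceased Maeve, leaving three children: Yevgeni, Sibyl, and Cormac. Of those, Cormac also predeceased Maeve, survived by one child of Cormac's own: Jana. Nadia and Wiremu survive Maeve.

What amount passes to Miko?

Kofi takes one-third of $1,125,000 = $375,000. The remaining $750,000 passes to the descendants.
The descendants' portion ($750,000) is divided at the children's generation into 5 shares of $150,000. Nadia and Wiremu each take $150,000. The 3 shares of the deceased (Ilse, Keturah, and Kaspar) are combined into a pool of $450,000.
That pool ($450,000) is divided at the grandchildren's generation into 9 shares of $50,000. Reuben, Nell, Xander, Miko, Mateus, Yevgeni, and Sibyl each take $50,000. The 2 shares of the deceased (Orsolya and Cormac) are combined into a pool of $100,000.
That pool ($100,000) is divided at the great-grandchildren's generation equally among Osric, Yusuf, Liora, and Jana: $25,000 each.

Miko receives $50,000.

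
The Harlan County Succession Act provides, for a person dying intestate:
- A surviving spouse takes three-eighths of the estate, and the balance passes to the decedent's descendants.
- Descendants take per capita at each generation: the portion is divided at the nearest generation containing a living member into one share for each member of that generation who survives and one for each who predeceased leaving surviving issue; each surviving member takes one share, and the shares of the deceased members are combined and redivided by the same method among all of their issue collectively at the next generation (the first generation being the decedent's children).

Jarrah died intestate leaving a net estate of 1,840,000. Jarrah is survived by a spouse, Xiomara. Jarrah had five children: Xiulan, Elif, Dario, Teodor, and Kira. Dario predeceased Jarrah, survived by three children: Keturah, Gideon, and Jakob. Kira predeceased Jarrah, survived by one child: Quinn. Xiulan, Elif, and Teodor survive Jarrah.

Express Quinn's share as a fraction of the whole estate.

Quinn receives 1/16 of the estate.

Xiomara takes three-eighths of 1,840,000 = 690,000. The remaining 1,150,000 passes to the descendants.
The descendants' portion (1,150,000) is divided at the children's generation into 5 shares of 230,000. Xiulan, Elif, and Teodor each take 230,000. The 2 shares of the deceased (Dario and Kira) are combined into a pool of 460,000.
That pool (460,000) is divided at the grandchildren's generation equally among Keturah, Gideon, Jakob, and Quinn: 115,000 each.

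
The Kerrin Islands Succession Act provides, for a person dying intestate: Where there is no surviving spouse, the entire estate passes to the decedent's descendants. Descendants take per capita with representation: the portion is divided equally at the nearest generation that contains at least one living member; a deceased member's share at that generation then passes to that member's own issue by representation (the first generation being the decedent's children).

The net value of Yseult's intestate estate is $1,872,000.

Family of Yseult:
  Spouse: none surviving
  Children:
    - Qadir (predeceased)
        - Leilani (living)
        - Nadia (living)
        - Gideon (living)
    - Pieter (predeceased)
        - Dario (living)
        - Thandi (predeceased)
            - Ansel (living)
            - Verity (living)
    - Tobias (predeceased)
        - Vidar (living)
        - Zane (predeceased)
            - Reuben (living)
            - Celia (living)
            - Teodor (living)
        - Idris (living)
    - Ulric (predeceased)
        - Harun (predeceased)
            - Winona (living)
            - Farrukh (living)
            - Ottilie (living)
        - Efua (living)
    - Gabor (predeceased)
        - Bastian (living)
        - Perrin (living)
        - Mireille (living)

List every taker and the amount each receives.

The entire $1,872,000 passes to the descendants.
No child survives, so the initial division is made at the grandchildren's generation.
That amount ($1,872,000) is divided into 13 shares of $144,000: Leilani, Nadia, Gideon, Dario, Vidar, Idris, Efua, Bastian, Perrin, and Mireille each take $144,000; Thandi's $144,000 share passes to Thandi's issue; Zane's $144,000 share passes to Zane's issue; Harun's $144,000 share passes to Harun's issue.
Thandi's share ($144,000) is divided into 2 shares of $72,000: Ansel and Verity each take $72,000.
Zane's share ($144,000) is divided into 3 shares of $48,000: Reuben, Celia, and Teodor each take $48,000.
Harun's share ($144,000) is divided into 3 shares of $48,000: Winona, Farrukh, and Ottilie each take $48,000.

Leilani: $144,000; Nadia: $144,000; Gideon: $144,000; Dario: $144,000; Ansel: $72,000; Verity: $72,000; Vidar: $144,000; Reuben: $48,000; Celia: $48,000; Teodor: $48,000; Idris: $144,000; Winona: $48,000; Farrukh: $48,000; Ottilie: $48,000; Efua: $144,000; Bastian: $144,000; Perrin: $144,000; Mireille: $144,000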